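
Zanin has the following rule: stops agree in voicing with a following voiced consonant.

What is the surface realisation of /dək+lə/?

The rule targets /k/ (voiceless velar stop), which sits before the trigger /l/ (voiced).
The voiced velar stop is [g], so /k/ → [g].

[dəglə]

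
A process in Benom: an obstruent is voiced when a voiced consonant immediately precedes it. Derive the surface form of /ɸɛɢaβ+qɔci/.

The rule targets /q/ (voiceless uvular stop), which sits after the trigger /β/ (voiced).
Changing only its voicing to voiced gives [ɢ] — the voiced uvular stop.

[ɸɛɢaβɢɔci]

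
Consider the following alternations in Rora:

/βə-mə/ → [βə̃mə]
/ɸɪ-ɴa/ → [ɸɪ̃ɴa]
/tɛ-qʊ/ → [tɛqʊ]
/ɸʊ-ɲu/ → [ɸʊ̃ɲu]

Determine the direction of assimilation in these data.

The vowel /ə/ surfaces as nasalised [ə̃] next to the following nasal /m/ — it has acquired the [+nasal] feature of its neighbour.
The other forms show the same pattern: /ɪ/ → [ɪ̃] before /ɴ/; /ʊ/ → [ʊ̃] before /ɲ/ — each time a vowel is nasalised next to a following nasal.
No change occurs in [tɛqʊ] because the vowel at the boundary is adjacent to an oral consonant, not a nasal (/ɛ/ next to /q/).
Because the conditioning nasal is to the right of the vowel that changes, the process is regressive (anticipatory).

regressive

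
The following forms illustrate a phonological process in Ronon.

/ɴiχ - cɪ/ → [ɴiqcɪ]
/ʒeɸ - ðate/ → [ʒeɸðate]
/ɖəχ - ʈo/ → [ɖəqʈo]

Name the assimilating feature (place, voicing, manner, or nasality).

manner

Underlying /χ/ is realised as [q] next to /c/; /c/ itself does not change.
The change fricative → stop matches the manner of the following /c/, identifying this as manner assimilation.
The same holds elsewhere in the data: /χ/ → [q] before /ʈ/ (fricative → stop, matching a stop) — only manner changes, and always toward the following segment.
Nothing changes in [ʒeɸðate]: there the adjacent consonants already agree in manner (/ɸ/ and /ð/ are both fricatives), so this form is consistent with the same rule.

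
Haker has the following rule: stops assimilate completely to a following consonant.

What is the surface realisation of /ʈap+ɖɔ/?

[ʈaɖɖɔ]

/p/ is the segment targeted by the rule; it sits immediately before /ɖ/, so it assimilates completely and surfaces as [ɖ].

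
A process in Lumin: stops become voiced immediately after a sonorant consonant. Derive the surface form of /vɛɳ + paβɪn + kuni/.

[vɛɳbaβɪnguni]

The rule targets /p/ (voiceless bilabial stop), which sits after the trigger /ɳ/ (voiced).
A voiced bilabial stop is [b], so the surface segment is [b].
The same rule applies at the second boundary: /k/ → [g] next to /n/.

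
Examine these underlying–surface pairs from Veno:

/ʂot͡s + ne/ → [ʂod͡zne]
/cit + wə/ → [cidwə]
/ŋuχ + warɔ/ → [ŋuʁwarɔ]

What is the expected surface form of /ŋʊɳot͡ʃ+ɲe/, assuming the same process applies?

The data show regressive voicing assimilation: /t͡s/ → [d͡z] before /n/; /t/ → [d] before /w/; /χ/ → [ʁ] before /w/. In each pair only voicing changes, matching the following consonant, while place and manner stay constant.
The rule targets /t͡ʃ/ (voiceless postalveolar affricate), which sits before the trigger /ɲ/ (voiced).
A voiced postalveolar affricate is [d͡ʒ], so the surface segment is [d͡ʒ].

[ŋʊɳod͡ʒɲe]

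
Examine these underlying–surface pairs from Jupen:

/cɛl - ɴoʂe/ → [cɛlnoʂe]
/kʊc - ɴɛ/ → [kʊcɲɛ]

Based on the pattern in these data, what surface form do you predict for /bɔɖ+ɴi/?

[bɔɖɳi]

The data show progressive place assimilation: /ɴ/ → [n] after /l/; /ɴ/ → [ɲ] after /c/. In each pair only place changes, matching the preceding consonant, while manner and voice stay constant.
The rule targets /ɴ/ (voiced uvular nasal), which sits after the trigger /ɖ/ (retroflex).
A voiced retroflex nasal is [ɳ], so the surface segment is [ɳ].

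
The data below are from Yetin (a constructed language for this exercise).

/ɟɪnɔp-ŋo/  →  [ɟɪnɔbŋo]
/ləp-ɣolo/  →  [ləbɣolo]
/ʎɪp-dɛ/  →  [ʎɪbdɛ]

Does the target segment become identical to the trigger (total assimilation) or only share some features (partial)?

Comparing underlying and surface forms, /p/ → [b] is the alternation; the neighbouring /ŋ/ is constant.
/p/ is voiceless while /ŋ/ is voiced; the output [b] is voiced, matching the trigger — so the feature that spreads is voicing.
Place and manner are unchanged, so the assimilation is partial, not total.
The same holds elsewhere in the data: /p/ → [b] before /ɣ/ (voiceless → voiced, matching voiced); /p/ → [b] before /d/ (voiceless → voiced, matching voiced) — only voicing changes, and always toward the following segment.

partial assimilation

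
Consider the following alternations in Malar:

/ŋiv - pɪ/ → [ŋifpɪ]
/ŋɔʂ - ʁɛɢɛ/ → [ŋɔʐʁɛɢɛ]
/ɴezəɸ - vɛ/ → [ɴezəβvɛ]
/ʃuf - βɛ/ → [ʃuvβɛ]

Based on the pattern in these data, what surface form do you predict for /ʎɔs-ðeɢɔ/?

[ʎɔzðeɢɔ]

The data show regressive voicing assimilation: /v/ → [f] before /p/; /ʂ/ → [ʐ] before /ʁ/; /ɸ/ → [β] before /v/; /f/ → [v] before /β/. In each pair only voicing changes, matching the following consonant, while place and manner stay constant.
The rule targets /s/ (voiceless alveolar fricative), which sits before the trigger /ð/ (voiced).
A voiced alveolar fricative is [z], so the surface segment is [z].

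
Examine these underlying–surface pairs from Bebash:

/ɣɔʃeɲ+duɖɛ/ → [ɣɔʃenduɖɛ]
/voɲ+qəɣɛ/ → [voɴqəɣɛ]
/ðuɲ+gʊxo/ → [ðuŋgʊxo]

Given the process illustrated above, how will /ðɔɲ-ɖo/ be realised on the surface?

[ðɔɳɖo]

The data show regressive place assimilation: /ɲ/ → [n] before /d/; /ɲ/ → [ɴ] before /q/; /ɲ/ → [ŋ] before /g/. In each pair only place changes, matching the following consonant, while manner and voice stay constant.
The rule targets /ɲ/ (voiced palatal nasal), which sits before the trigger /ɖ/ (retroflex).
A voiced retroflex nasal is [ɳ], so the surface segment is [ɳ].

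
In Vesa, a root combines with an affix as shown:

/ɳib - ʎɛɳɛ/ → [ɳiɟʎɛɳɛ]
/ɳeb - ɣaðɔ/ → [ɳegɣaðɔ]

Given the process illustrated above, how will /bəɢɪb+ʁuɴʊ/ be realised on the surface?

[bəɢɪɢʁuɴʊ]

The data show regressive place assimilation: /b/ → [ɟ] before /ʎ/; /b/ → [g] before /ɣ/. In each pair only place changes, matching the following consonant, while manner and voice stay constant.
The rule targets /b/ (voiced bilabial stop), which sits before the trigger /ʁ/ (uvular).
The voiced uvular stop is [ɢ], so /b/ → [ɢ].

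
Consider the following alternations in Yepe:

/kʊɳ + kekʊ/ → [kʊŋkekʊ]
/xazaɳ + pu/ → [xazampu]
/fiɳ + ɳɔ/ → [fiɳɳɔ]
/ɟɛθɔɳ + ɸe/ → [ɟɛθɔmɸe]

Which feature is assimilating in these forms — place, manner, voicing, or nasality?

The segment that alternates is /ɳ/, which surfaces as [ŋ] when adjacent to /k/.
/ɳ/ is retroflex while /k/ is velar; the output [ŋ] is velar, matching the trigger — so the feature that spreads is place.
The other alternating forms pattern the same way: /ɳ/ → [m] before /p/ (retroflex → bilabial, matching bilabial); /ɳ/ → [m] before /ɸ/ (retroflex → bilabial, matching bilabial) — only place changes, and always toward the following segment.
Nothing changes in [fiɳɳɔ]: there the adjacent consonants already agree in place (/ɳ/ and /ɳ/ are both retroflex), so this form is consistent with the same rule.

place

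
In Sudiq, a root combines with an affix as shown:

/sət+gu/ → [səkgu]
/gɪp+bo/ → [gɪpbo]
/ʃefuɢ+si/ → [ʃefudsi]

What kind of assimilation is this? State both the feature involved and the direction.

The segment that alternates is /t/, which surfaces as [k] when adjacent to /g/.
The change alveolar → velar matches the place of the following /g/, identifying this as place assimilation.
Manner and voice are unchanged, so the assimilation is partial, not total.
The other alternating form patterns the same way: /ɢ/ → [d] before /s/ (uvular → alveolar, matching alveolar) — only place changes, and always toward the following segment.
No alternation appears in [gɪpbo]: there the adjacent consonants already agree in place (/p/ and /b/ are both bilabial), so this form is consistent with the same rule.
Since the segment that changes precedes the conditioning segment, the assimilation is regressive.

regressive place assimilation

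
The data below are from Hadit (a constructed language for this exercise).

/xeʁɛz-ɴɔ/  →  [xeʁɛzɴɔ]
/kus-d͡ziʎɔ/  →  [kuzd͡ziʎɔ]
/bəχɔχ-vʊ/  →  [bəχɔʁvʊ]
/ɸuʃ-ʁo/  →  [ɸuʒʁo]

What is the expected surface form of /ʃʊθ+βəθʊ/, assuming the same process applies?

[ʃʊðβəθʊ]

The data show regressive voicing assimilation: /s/ → [z] before /d͡z/; /χ/ → [ʁ] before /v/; /ʃ/ → [ʒ] before /ʁ/. In each pair only voicing changes, matching the following consonant, while place and manner stay constant.
No alternation appears in [xeʁɛzɴɔ]: there the adjacent consonants already agree in voicing (/z/ and /ɴ/ are both voiced), so this form is consistent with the same rule.
The rule targets /θ/ (voiceless dental fricative), which sits before the trigger /β/ (voiced).
A voiced dental fricative is [ð], so the surface segment is [ð].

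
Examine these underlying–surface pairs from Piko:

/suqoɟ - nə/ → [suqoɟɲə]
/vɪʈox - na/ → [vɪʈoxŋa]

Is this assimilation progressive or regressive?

Comparing underlying and surface forms, /n/ → [ɲ] is the alternation; the neighbouring /ɟ/ is constant.
The change alveolar → palatal matches the place of the preceding /ɟ/, identifying this as place assimilation.
The same holds elsewhere in the data: /n/ → [ŋ] after /x/ (alveolar → velar, matching velar) — only place changes, and always toward the preceding segment.
Since the segment that changes follows the conditioning segment, the assimilation is progressive.

progressive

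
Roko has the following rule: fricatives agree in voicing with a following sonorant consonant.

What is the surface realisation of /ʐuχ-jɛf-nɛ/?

/χ/ is a voiceless uvular fricative. The following trigger /j/ is voiced, so /χ/ must become voiced as well.
Changing only its voicing to voiced gives [ʁ] — the voiced uvular fricative.
The same rule applies at the second boundary: /f/ → [v] next to /n/.

[ʐuʁjɛvnɛ]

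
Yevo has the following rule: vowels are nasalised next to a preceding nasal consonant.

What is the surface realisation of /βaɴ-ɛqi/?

The vowel /ɛ/ is adjacent to the preceding nasal /ɴ/, so it acquires [+nasal] and surfaces as [ɛ̃].

[βaɴɛ̃qi]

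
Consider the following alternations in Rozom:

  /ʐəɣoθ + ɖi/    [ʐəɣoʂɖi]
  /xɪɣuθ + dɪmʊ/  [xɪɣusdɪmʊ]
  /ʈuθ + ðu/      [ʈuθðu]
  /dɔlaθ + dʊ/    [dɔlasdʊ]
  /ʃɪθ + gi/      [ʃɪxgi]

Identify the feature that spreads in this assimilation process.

The segment that alternates is /θ/, which surfaces as [ʂ] when adjacent to /ɖ/.
The change dental → retroflex matches the place of the following /ɖ/, identifying this as place assimilation.
Checking the remaining alternations: /θ/ → [s] before /d/ (dental → alveolar, matching alveolar); /θ/ → [x] before /g/ (dental → velar, matching velar) — only place changes, and always toward the following segment.
No alternation appears in [ʈuθðu]: there the adjacent consonants already agree in place (/θ/ and /ð/ are both dental), so this form is consistent with the same rule.

place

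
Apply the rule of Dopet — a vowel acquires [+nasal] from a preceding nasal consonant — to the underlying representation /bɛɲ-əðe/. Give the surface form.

/ə/ sits next to the nasal /ɲ/ and is therefore nasalised to [ə̃].

[bɛɲə̃ðe]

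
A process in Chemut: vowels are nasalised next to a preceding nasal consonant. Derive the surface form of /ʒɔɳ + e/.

The vowel /e/ is adjacent to the preceding nasal /ɳ/, so it acquires [+nasal] and surfaces as [ẽ].

[ʒɔɳẽ]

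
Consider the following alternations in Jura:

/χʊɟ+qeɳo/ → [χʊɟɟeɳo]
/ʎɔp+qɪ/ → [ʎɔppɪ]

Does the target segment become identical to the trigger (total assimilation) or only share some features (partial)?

total assimilation

The segment that alternates is /q/, which surfaces as [ɟ] when adjacent to /ɟ/.
The output [ɟ] is identical to the trigger /ɟ/ — every feature (place, manner, voicing) has been copied — so this is total assimilation.
The remaining alternation confirms this: /q/ → [p] after /p/ — in each case the output is a copy of the preceding consonant.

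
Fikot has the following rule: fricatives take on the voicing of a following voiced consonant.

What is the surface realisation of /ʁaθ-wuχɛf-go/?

[ʁaðwuχɛvgo]

The rule targets /θ/ (voiceless dental fricative), which sits before the trigger /w/ (voiced).
Changing only its voicing to voiced gives [ð] — the voiced dental fricative.
At the second juncture, /f/ likewise becomes [v] adjacent to /g/.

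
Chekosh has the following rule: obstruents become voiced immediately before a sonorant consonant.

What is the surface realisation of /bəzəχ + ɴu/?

[bəzəʁɴu]

The rule targets /χ/ (voiceless uvular fricative), which sits before the trigger /ɴ/ (voiced).
The voiced uvular fricative is [ʁ], so /χ/ → [ʁ].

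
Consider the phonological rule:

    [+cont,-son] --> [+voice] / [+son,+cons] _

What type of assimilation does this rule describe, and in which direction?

progressive voicing assimilation

The target ([+cont,-son], fricatives) acquires [+voice] next to a sonorant consonant ([+son,+cons]) — it takes on the voicing of its neighbour, so the feature that spreads is voicing.
The conditioning segment sits to the left of the focus bar, meaning the trigger precedes the segment that changes — progressive assimilation.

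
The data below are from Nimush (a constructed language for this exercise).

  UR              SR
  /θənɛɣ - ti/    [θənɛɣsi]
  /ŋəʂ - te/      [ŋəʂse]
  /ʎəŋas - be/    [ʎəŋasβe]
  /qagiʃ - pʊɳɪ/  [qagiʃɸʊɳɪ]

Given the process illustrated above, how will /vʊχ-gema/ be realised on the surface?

[vʊχɣema]

The data show progressive manner assimilation: /t/ → [s] after /ɣ/; /t/ → [s] after /ʂ/; /b/ → [β] after /s/; /p/ → [ɸ] after /ʃ/. In each pair only manner changes, matching the preceding consonant, while place and voice stay constant.
/g/ is a voiced velar stop. The preceding trigger /χ/ is a fricative, so /g/ must become a fricative as well.
The voiced velar fricative is [ɣ], so /g/ → [ɣ].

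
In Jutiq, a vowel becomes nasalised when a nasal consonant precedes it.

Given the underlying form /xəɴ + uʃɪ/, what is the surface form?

[xəɴũʃɪ]

The vowel /u/ is adjacent to the preceding nasal /ɴ/, so it acquires [+nasal] and surfaces as [ũ].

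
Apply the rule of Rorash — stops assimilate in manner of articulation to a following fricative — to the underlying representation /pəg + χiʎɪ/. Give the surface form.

[pəɣχiʎɪ]

The rule targets /g/ (voiced velar stop), which sits before the trigger /χ/ (fricative).
The voiced velar fricative is [ɣ], so /g/ → [ɣ].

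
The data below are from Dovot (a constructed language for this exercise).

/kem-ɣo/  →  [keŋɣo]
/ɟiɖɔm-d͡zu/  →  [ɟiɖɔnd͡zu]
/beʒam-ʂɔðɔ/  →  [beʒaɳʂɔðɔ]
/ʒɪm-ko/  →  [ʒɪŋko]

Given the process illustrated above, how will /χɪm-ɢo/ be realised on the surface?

The data show regressive place assimilation: /m/ → [ŋ] before /ɣ/; /m/ → [n] before /d͡z/; /m/ → [ɳ] before /ʂ/; /m/ → [ŋ] before /k/. In each pair only place changes, matching the following consonant, while manner and voice stay constant.
/m/ is a voiced bilabial nasal. The following trigger /ɢ/ is uvular, so /m/ must become uvular as well.
Changing only its place to uvular gives [ɴ] — the voiced uvular nasal.

[χɪɴɢo]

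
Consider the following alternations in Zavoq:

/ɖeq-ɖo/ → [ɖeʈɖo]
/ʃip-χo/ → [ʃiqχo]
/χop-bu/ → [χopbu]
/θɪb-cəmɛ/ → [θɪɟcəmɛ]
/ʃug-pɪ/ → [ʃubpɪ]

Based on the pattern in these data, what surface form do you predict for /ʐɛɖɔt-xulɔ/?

[ʐɛɖɔkxulɔ]

The data show regressive place assimilation: /q/ → [ʈ] before /ɖ/; /p/ → [q] before /χ/; /b/ → [ɟ] before /c/; /g/ → [b] before /p/. In each pair only place changes, matching the following consonant, while manner and voice stay constant.
No alternation appears in [χopbu]: there the adjacent consonants already agree in place (/p/ and /b/ are both bilabial), so this form is consistent with the same rule.
/t/ is a voiceless alveolar stop. The following trigger /x/ is velar, so /t/ must become velar as well.
Changing only its place to velar gives [k] — the voiceless velar stop.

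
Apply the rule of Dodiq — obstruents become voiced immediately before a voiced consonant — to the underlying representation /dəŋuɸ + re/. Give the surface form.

[dəŋuβre]

The rule targets /ɸ/ (voiceless bilabial fricative), which sits before the trigger /r/ (voiced).
The voiced bilabial fricative is [β], so /ɸ/ → [β].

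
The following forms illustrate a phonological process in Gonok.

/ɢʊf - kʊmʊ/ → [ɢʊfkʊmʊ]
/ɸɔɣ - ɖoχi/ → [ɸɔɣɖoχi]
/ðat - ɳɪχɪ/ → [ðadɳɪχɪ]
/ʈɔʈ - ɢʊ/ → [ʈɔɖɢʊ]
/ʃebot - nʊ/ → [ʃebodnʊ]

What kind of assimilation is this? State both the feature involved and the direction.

regressive voicing assimilation

Comparing underlying and surface forms, /t/ → [d] is the alternation; the neighbouring /ɳ/ is constant.
The change voiceless → voiced matches the voicing of the following /ɳ/, identifying this as voicing assimilation.
Place and manner are unchanged, so the assimilation is partial, not total.
The other alternating forms pattern the same way: /ʈ/ → [ɖ] before /ɢ/ (voiceless → voiced, matching voiced); /t/ → [d] before /n/ (voiceless → voiced, matching voiced) — only voicing changes, and always toward the following segment.
No alternation appears in [ɢʊfkʊmʊ], [ɸɔɣɖoχi]: there the adjacent consonants already agree in voicing (/f/ and /k/ are both voiceless; /ɣ/ and /ɖ/ are both voiced), so these forms are consistent with the same rule.
The trigger is the following segment, so the direction is regressive (anticipatory).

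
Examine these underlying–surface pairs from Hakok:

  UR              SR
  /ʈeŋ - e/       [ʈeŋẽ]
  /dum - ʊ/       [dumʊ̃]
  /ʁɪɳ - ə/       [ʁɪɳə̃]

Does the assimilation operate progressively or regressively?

progressive

The vowel /e/ surfaces as nasalised [ẽ] next to the preceding nasal /ŋ/ — it has acquired the [+nasal] feature of its neighbour.
Likewise in the remaining data: /ʊ/ → [ʊ̃] after /m/; /ə/ → [ə̃] after /ɳ/ — each time a vowel is nasalised next to a preceding nasal.
Because the conditioning nasal is to the left of the vowel that changes, the process is progressive (perseverative).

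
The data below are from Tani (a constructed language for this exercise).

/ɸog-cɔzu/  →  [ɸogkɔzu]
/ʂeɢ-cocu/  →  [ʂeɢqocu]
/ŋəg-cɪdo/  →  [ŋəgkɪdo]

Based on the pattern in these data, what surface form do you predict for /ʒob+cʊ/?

[ʒobpʊ]

The data show progressive place assimilation: /c/ → [k] after /g/; /c/ → [q] after /ɢ/. In each pair only place changes, matching the preceding consonant, while manner and voice stay constant.
/c/ is a voiceless palatal stop. The preceding trigger /b/ is bilabial, so /c/ must become bilabial as well.
Changing only its place to bilabial gives [p] — the voiceless bilabial stop.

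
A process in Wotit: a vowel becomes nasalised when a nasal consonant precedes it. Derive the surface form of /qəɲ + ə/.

The vowel /ə/ is adjacent to the preceding nasal /ɲ/, so it acquires [+nasal] and surfaces as [ə̃].

[qəɲə̃]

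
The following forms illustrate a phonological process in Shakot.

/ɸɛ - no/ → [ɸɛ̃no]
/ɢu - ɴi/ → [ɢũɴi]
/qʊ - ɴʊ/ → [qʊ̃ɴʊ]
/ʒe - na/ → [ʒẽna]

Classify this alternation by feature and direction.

regressive nasality assimilation (vowel nasalisation)

The vowel /ɛ/ surfaces as nasalised [ɛ̃] next to the following nasal /n/ — it has acquired the [+nasal] feature of its neighbour.
The other forms show the same pattern: /u/ → [ũ] before /ɴ/; /ʊ/ → [ʊ̃] before /ɴ/; /e/ → [ẽ] before /n/ — each time a vowel is nasalised next to a following nasal.
Because the conditioning nasal is to the right of the vowel that changes, the process is regressive (anticipatory).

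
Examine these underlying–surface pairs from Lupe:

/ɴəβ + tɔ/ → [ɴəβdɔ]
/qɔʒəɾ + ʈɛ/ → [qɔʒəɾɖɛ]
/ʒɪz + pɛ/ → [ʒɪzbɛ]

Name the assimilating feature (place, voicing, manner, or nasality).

voicing

The segment that alternates is /t/, which surfaces as [d] when adjacent to /β/.
The change voiceless → voiced matches the voicing of the preceding /β/, identifying this as voicing assimilation.
Checking the remaining alternations: /ʈ/ → [ɖ] after /ɾ/ (voiceless → voiced, matching voiced); /p/ → [b] after /z/ (voiceless → voiced, matching voiced) — only voicing changes, and always toward the preceding segment.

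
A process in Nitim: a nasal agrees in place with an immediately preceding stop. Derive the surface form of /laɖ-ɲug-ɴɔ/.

The rule targets /ɲ/ (voiced palatal nasal), which sits after the trigger /ɖ/ (retroflex).
Changing only its place to retroflex gives [ɳ] — the voiced retroflex nasal.
The same rule applies at the second boundary: /ɴ/ → [ŋ] next to /g/.

[laɖɳugŋɔ]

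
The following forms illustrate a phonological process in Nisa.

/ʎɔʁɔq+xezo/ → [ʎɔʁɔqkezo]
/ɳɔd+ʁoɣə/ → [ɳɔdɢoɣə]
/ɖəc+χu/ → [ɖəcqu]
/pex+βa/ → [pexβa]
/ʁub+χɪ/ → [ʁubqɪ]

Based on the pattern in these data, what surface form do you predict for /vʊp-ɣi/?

[vʊpgi]

The data show progressive manner assimilation: /x/ → [k] after /q/; /ʁ/ → [ɢ] after /d/; /χ/ → [q] after /c/; /χ/ → [q] after /b/. In each pair only manner changes, matching the preceding consonant, while place and voice stay constant.
No alternation appears in [pexβa]: there the adjacent consonants already agree in manner (/β/ and /x/ are both fricatives), so this form is consistent with the same rule.
/ɣ/ is a voiced velar fricative. The preceding trigger /p/ is a stop, so /ɣ/ must become a stop as well.
Changing only its manner to stop gives [g] — the voiced velar stop.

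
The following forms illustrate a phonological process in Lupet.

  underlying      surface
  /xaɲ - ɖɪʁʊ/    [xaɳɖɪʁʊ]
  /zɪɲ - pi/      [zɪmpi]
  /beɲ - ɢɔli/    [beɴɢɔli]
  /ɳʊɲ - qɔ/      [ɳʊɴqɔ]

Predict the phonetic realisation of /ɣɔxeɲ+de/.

The data show regressive place assimilation: /ɲ/ → [ɳ] before /ɖ/; /ɲ/ → [m] before /p/; /ɲ/ → [ɴ] before /ɢ/; /ɲ/ → [ɴ] before /q/. In each pair only place changes, matching the following consonant, while manner and voice stay constant.
/ɲ/ is a voiced palatal nasal. The following trigger /d/ is alveolar, so /ɲ/ must become alveolar as well.
A voiced alveolar nasal is [n], so the surface segment is [n].

[ɣɔxende]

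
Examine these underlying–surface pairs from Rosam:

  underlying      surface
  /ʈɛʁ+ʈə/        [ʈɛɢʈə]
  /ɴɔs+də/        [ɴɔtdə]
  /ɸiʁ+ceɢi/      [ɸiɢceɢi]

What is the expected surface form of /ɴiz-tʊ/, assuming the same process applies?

[ɴidtʊ]

The data show regressive manner assimilation: /ʁ/ → [ɢ] before /ʈ/; /s/ → [t] before /d/; /ʁ/ → [ɢ] before /c/. In each pair only manner changes, matching the following consonant, while place and voice stay constant.
The rule targets /z/ (voiced alveolar fricative), which sits before the trigger /t/ (stop).
Changing only its manner to stop gives [d] — the voiced alveolar stop.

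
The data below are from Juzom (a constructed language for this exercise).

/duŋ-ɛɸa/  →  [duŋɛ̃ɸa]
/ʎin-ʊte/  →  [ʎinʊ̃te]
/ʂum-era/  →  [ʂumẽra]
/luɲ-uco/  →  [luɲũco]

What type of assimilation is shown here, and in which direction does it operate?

progressive nasality assimilation (vowel nasalisation)

The vowel /ɛ/ surfaces as nasalised [ɛ̃] next to the preceding nasal /ŋ/ — it has acquired the [+nasal] feature of its neighbour.
Likewise in the remaining data: /ʊ/ → [ʊ̃] after /n/; /e/ → [ẽ] after /m/; /u/ → [ũ] after /ɲ/ — each time a vowel is nasalised next to a preceding nasal.
Because the conditioning nasal is to the left of the vowel that changes, the process is progressive (perseverative).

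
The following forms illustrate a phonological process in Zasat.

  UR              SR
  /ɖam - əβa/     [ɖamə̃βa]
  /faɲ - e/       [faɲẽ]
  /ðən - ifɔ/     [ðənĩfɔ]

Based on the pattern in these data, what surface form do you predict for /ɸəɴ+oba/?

The data show progressive nasality assimilation (vowel nasalisation): /ə/ → [ə̃] after /m/; /e/ → [ẽ] after /ɲ/; /i/ → [ĩ] after /n/ — a vowel is nasalised by an immediately preceding nasal consonant.
The vowel /o/ is adjacent to the preceding nasal /ɴ/, so it acquires [+nasal] and surfaces as [õ].

[ɸəɴõba]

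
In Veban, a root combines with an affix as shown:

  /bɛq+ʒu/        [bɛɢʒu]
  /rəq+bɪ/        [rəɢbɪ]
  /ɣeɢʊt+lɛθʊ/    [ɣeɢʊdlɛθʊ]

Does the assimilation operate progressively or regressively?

regressive

The segment that alternates is /q/, which surfaces as [ɢ] when adjacent to /ʒ/.
The change voiceless → voiced matches the voicing of the following /ʒ/, identifying this as voicing assimilation.
The other alternating forms pattern the same way: /q/ → [ɢ] before /b/ (voiceless → voiced, matching voiced); /t/ → [d] before /l/ (voiceless → voiced, matching voiced) — only voicing changes, and always toward the following segment.
Since the segment that changes precedes the conditioning segment, the assimilation is regressive.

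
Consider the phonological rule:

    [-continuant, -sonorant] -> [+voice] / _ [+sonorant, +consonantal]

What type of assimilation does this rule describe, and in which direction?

The target ([-continuant, -sonorant], stops) acquires [+voice] next to a sonorant consonant ([+sonorant, +consonantal]) — it takes on the voicing of its neighbour, so the feature that spreads is voicing.
Since the environment is written after the underscore, the trigger follows the target; the direction is regressive.

regressive voicing assimilation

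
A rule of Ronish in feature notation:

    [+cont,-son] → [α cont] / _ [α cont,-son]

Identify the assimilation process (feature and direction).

regressive manner assimilation

The rule copies [cont] (continuancy) from the environment onto the target fricatives; since [±cont] encodes the stop/fricative manner contrast, the assimilating dimension is manner.
The conditioning segment sits to the right of the focus bar, meaning the trigger follows the segment that changes — regressive assimilation.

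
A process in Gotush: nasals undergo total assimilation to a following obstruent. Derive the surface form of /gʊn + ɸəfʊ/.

[gʊɸɸəfʊ]

/n/ is the segment targeted by the rule; it sits immediately before /ɸ/, so it assimilates completely and surfaces as [ɸ].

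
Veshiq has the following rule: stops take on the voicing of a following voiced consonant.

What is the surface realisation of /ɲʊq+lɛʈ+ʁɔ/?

[ɲʊɢlɛɖʁɔ]

/q/ is a voiceless uvular stop. The following trigger /l/ is voiced, so /q/ must become voiced as well.
The voiced uvular stop is [ɢ], so /q/ → [ɢ].
The same rule applies at the second boundary: /ʈ/ → [ɖ] next to /ʁ/.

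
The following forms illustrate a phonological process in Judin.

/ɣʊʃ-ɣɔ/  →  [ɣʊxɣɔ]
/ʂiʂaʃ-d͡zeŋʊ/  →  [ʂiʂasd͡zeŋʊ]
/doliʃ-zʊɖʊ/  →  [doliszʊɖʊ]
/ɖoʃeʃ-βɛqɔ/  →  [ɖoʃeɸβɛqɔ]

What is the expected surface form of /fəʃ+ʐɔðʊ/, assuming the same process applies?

The data show regressive place assimilation: /ʃ/ → [x] before /ɣ/; /ʃ/ → [s] before /d͡z/; /ʃ/ → [s] before /z/; /ʃ/ → [ɸ] before /β/. In each pair only place changes, matching the following consonant, while manner and voice stay constant.
The rule targets /ʃ/ (voiceless postalveolar fricative), which sits before the trigger /ʐ/ (retroflex).
The voiceless retroflex fricative is [ʂ], so /ʃ/ → [ʂ].

[fəʂʐɔðʊ]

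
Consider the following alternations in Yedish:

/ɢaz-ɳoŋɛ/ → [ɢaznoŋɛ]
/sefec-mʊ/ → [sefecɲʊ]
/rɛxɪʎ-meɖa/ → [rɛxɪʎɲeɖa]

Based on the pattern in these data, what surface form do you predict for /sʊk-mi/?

[sʊkŋi]

The data show progressive place assimilation: /ɳ/ → [n] after /z/; /m/ → [ɲ] after /c/; /m/ → [ɲ] after /ʎ/. In each pair only place changes, matching the preceding consonant, while manner and voice stay constant.
The rule targets /m/ (voiced bilabial nasal), which sits after the trigger /k/ (velar).
The voiced velar nasal is [ŋ], so /m/ → [ŋ].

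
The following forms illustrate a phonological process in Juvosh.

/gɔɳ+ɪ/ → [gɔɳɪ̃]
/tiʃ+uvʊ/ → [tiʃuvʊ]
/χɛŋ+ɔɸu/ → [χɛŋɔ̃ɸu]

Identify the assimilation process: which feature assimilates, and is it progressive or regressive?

progressive nasality assimilation (vowel nasalisation)

The vowel /ɪ/ surfaces as nasalised [ɪ̃] next to the preceding nasal /ɳ/ — it has acquired the [+nasal] feature of its neighbour.
The other form shows the same pattern: /ɔ/ → [ɔ̃] after /ŋ/ — each time a vowel is nasalised next to a preceding nasal.
No change occurs in [tiʃuvʊ] because the vowel at the boundary is adjacent to an oral consonant, not a nasal (/u/ next to /ʃ/).
Because the conditioning nasal is to the left of the vowel that changes, the process is progressive (perseverative).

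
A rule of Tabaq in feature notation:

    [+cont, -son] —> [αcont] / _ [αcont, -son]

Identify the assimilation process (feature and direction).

regressive manner assimilation

The shared variable α links the value of [cont] on the target to that of the neighbouring obstruent. [cont] distinguishes stops from fricatives — a manner-of-articulation feature — so this is manner assimilation.
The conditioning segment sits to the right of the focus bar, meaning the trigger follows the segment that changes — regressive assimilation.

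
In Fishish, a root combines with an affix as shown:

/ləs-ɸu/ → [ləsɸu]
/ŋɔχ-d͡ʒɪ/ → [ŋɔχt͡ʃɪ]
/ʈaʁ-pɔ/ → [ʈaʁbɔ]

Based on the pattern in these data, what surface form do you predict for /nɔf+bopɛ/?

The data show progressive voicing assimilation: /d͡ʒ/ → [t͡ʃ] after /χ/; /p/ → [b] after /ʁ/. In each pair only voicing changes, matching the preceding consonant, while place and manner stay constant.
Nothing changes in [ləsɸu]: there the adjacent consonants already agree in voicing (/ɸ/ and /s/ are both voiceless), so this form is consistent with the same rule.
/b/ is a voiced bilabial stop. The preceding trigger /f/ is voiceless, so /b/ must become voiceless as well.
A voiceless bilabial stop is [p], so the surface segment is [p].

[nɔfpopɛ]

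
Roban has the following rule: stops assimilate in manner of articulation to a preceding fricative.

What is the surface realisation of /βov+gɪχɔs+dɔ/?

/g/ is a voiced velar stop. The preceding trigger /v/ is a fricative, so /g/ must become a fricative as well.
The voiced velar fricative is [ɣ], so /g/ → [ɣ].
The same rule applies at the second boundary: /d/ → [z] next to /s/.

[βovɣɪχɔszɔ]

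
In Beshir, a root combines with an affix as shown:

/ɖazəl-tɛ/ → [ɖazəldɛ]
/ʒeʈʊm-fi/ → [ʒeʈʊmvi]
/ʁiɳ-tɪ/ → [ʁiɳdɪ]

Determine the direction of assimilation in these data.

Underlying /t/ is realised as [d] next to /l/; /l/ itself does not change.
/t/ is voiceless while /l/ is voiced; the output [d] is voiced, matching the trigger — so the feature that spreads is voicing.
Checking the remaining alternations: /f/ → [v] after /m/ (voiceless → voiced, matching voiced); /t/ → [d] after /ɳ/ (voiceless → voiced, matching voiced) — only voicing changes, and always toward the preceding segment.
Since the segment that changes follows the conditioning segment, the assimilation is progressive.

progressive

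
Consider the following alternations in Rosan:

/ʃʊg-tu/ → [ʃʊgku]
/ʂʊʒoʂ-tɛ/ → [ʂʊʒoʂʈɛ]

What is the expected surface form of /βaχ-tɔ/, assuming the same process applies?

The data show progressive place assimilation: /t/ → [k] after /g/; /t/ → [ʈ] after /ʂ/. In each pair only place changes, matching the preceding consonant, while manner and voice stay constant.
/t/ is a voiceless alveolar stop. The preceding trigger /χ/ is uvular, so /t/ must become uvular as well.
The voiceless uvular stop is [q], so /t/ → [q].

[βaχqɔ]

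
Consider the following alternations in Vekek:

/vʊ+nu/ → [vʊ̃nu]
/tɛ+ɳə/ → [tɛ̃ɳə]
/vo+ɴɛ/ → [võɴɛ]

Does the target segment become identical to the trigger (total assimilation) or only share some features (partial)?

The vowel /ʊ/ surfaces as nasalised [ʊ̃] next to the following nasal /n/ — it has acquired the [+nasal] feature of its neighbour.
The other forms show the same pattern: /ɛ/ → [ɛ̃] before /ɳ/; /o/ → [õ] before /ɴ/ — each time a vowel is nasalised next to a following nasal.

partial assimilation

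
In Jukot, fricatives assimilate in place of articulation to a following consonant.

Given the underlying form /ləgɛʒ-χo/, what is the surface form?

The rule targets /ʒ/ (voiced postalveolar fricative), which sits before the trigger /χ/ (uvular).
Changing only its place to uvular gives [ʁ] — the voiced uvular fricative.

[ləgɛʁχo]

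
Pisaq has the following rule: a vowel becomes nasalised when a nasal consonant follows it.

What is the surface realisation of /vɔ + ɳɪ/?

[vɔ̃ɳɪ]

The vowel /ɔ/ is adjacent to the following nasal /ɳ/, so it acquires [+nasal] and surfaces as [ɔ̃].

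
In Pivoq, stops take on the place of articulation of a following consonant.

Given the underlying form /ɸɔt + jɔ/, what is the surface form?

The rule targets /t/ (voiceless alveolar stop), which sits before the trigger /j/ (palatal).
Changing only its place to palatal gives [c] — the voiceless palatal stop.

[ɸɔcjɔ]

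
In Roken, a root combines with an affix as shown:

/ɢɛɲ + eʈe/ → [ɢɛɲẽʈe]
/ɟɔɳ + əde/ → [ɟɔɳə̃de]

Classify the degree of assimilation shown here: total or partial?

partial assimilation

The vowel /e/ surfaces as nasalised [ẽ] next to the preceding nasal /ɲ/ — it has acquired the [+nasal] feature of its neighbour.
Likewise in the remaining data: /ə/ → [ə̃] after /ɳ/ — each time a vowel is nasalised next to a preceding nasal.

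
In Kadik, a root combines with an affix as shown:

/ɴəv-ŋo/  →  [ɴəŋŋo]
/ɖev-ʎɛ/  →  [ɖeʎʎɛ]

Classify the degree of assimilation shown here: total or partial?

total assimilation

The segment that alternates is /v/, which surfaces as [ŋ] when adjacent to /ŋ/.
The output [ŋ] is identical to the trigger /ŋ/ — every feature (place, manner, voicing) has been copied — so this is total assimilation.
The remaining alternation confirms this: /v/ → [ʎ] before /ʎ/ — in each case the output is a copy of the following consonant.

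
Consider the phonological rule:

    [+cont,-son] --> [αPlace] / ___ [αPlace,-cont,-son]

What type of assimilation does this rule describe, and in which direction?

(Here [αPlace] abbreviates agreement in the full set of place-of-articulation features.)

regressive place assimilation

The rule copies the place features (abbreviated [Place]) from the environment onto the target, so the assimilating feature is place.
The conditioning segment sits to the right of the focus bar, meaning the trigger follows the segment that changes — regressive assimilation.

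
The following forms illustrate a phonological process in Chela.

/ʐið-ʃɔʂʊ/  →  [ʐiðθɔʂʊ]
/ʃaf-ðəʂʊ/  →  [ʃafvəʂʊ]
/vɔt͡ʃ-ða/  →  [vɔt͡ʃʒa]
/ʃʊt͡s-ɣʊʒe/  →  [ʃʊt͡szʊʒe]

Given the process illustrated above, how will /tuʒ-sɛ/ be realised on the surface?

[tuʒʃɛ]

The data show progressive place assimilation: /ʃ/ → [θ] after /ð/; /ð/ → [v] after /f/; /ð/ → [ʒ] after /t͡ʃ/; /ɣ/ → [z] after /t͡s/. In each pair only place changes, matching the preceding consonant, while manner and voice stay constant.
/s/ is a voiceless alveolar fricative. The preceding trigger /ʒ/ is postalveolar, so /s/ must become postalveolar as well.
The voiceless postalveolar fricative is [ʃ], so /s/ → [ʃ].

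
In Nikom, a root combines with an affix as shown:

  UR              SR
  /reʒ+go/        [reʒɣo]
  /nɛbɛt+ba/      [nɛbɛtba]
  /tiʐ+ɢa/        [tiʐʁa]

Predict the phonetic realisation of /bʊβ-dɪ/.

[bʊβzɪ]

The data show progressive manner assimilation: /g/ → [ɣ] after /ʒ/; /ɢ/ → [ʁ] after /ʐ/. In each pair only manner changes, matching the preceding consonant, while place and voice stay constant.
No alternation appears in [nɛbɛtba]: there the adjacent consonants already agree in manner (/b/ and /t/ are both stops), so this form is consistent with the same rule.
/d/ is a voiced alveolar stop. The preceding trigger /β/ is a fricative, so /d/ must become a fricative as well.
Changing only its manner to fricative gives [z] — the voiced alveolar fricative.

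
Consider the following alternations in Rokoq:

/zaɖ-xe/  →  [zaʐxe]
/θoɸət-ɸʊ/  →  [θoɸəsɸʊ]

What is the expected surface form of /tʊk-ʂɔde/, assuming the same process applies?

[tʊxʂɔde]

The data show regressive manner assimilation: /ɖ/ → [ʐ] before /x/; /t/ → [s] before /ɸ/. In each pair only manner changes, matching the following consonant, while place and voice stay constant.
The rule targets /k/ (voiceless velar stop), which sits before the trigger /ʂ/ (fricative).
The voiceless velar fricative is [x], so /k/ → [x].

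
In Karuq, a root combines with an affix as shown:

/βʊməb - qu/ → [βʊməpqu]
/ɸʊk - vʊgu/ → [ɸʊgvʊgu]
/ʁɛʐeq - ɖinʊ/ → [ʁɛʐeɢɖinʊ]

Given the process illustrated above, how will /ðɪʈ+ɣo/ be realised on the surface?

The data show regressive voicing assimilation: /b/ → [p] before /q/; /k/ → [g] before /v/; /q/ → [ɢ] before /ɖ/. In each pair only voicing changes, matching the following consonant, while place and manner stay constant.
/ʈ/ is a voiceless retroflex stop. The following trigger /ɣ/ is voiced, so /ʈ/ must become voiced as well.
The voiced retroflex stop is [ɖ], so /ʈ/ → [ɖ].

[ðɪɖɣo]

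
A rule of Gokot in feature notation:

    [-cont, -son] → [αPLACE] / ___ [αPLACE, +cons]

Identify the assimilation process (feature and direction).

regressive place assimilation

The shared variable α links the value of the place features (abbreviated [PLACE]) on the target to the same value on the neighbouring segment, so place is the feature that assimilates.
The conditioning segment sits to the right of the focus bar, meaning the trigger follows the segment that changes — regressive assimilation.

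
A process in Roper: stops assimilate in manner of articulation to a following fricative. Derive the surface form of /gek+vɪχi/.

The rule targets /k/ (voiceless velar stop), which sits before the trigger /v/ (fricative).
A voiceless velar fricative is [x], so the surface segment is [x].

[gexvɪχi]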